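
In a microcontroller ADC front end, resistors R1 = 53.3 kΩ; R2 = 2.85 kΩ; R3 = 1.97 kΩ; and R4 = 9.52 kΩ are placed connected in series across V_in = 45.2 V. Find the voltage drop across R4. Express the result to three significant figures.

V ≈ 6.36 V

Total series resistance ΣR = 53.3 + 2.85 + 1.97 + 9.52 = 67.64 kΩ.
Voltage divider: V = V_in · (9.520 / 67.64) = 45.2 × 0.1407 = 6.362 V.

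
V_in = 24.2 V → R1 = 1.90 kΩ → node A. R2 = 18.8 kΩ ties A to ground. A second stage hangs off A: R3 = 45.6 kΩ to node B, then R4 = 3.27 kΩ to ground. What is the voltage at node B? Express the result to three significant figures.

Node A sees R2 in parallel with the series input of stage 2, R3 + R4 = 48.87 kΩ.
R2 ‖ (R3+R4) = 13.58 kΩ.
V_A = 24.2 × 13.58/(1.90 + 13.58) = 21.23 V.
Then the unloaded second divider: V_B = V_A × R4/(R3+R4) = 21.23 × 0.06691 = 1.420 V.

V_B ≈ 1.42 V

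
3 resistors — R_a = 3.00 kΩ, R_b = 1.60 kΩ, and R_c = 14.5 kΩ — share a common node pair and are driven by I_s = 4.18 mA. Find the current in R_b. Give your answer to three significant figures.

I ≈ 2.54 mA

Total conductance ΣG = 1/3.00 + 1/1.60 + 1/14.5 = 1.027 (units of 1/kΩ).
Current divider: I(R_b) = I_s · G_k/ΣG = 4.18 × (0.6250/1.027) = 4.18 × 0.6084 = 2.543 mA.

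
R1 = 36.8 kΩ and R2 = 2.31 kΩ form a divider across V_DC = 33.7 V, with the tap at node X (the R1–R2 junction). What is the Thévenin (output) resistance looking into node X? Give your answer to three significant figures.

R_th ≈ 2.17 kΩ

With V_DC suppressed (replaced by a short), R_th = R1 ‖ R2 = (36.80 × 2.31)/(36.80 + 2.31) = 2.174 kΩ.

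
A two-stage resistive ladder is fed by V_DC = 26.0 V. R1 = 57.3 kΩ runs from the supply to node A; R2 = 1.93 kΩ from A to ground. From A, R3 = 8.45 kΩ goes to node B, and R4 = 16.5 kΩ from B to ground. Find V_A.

V_A ≈ 0.788 V

Node A sees R2 in parallel with the series input of stage 2, R3 + R4 = 24.95 kΩ.
R2 ‖ (R3+R4) = 1.791 kΩ.
So V_A = 26.0 × 0.03032 = 0.7882 V.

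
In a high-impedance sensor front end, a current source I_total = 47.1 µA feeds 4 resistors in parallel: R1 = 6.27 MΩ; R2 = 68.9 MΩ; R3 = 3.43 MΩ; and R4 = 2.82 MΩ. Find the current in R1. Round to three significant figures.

ΣG = 1/6.27 + 1/68.9 + 1/3.43 + 1/2.82 = 0.8202.
R1 takes the fraction G_k/ΣG = 0.1595/0.8202 = 0.1945, so I = 47.1 × 0.1945 = 9.159 µA.

I ≈ 9.16 µA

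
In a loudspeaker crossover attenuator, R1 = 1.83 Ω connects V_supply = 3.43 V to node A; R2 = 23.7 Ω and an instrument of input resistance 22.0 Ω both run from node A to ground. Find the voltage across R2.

V_out ≈ 2.96 V

R2 ‖ R_L = (23.7 × 22.0)/(23.7 + 22.0) = 11.41 Ω.
Then V_out = V_supply · R2'/(R1 + R2') = 3.43 × 11.41/13.24 = 2.956 V.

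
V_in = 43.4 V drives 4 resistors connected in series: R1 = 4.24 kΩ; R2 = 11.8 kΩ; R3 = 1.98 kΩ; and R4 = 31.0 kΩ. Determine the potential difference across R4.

V ≈ 27.4 V

Total series resistance ΣR = 4.24 + 11.8 + 1.98 + 31.0 = 49.02 kΩ.
V = V_in · R/ΣR = 43.4 × 0.6324 = 27.45 V.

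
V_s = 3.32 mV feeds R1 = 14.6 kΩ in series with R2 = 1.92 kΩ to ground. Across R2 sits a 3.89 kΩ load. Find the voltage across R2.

V_out ≈ 0.269 mV

The load sits in parallel with R2, giving an effective lower resistance R2' = R2·R_L/(R2+R_L) = 1.286 kΩ.
Voltage divider with the loaded lower leg: V_out = 3.32 × 1.286/(14.6 + 1.286) = 3.32 × 0.08092 = 0.2687 mV.
(Unloaded it would be 0.386 mV; the load pulls it down.)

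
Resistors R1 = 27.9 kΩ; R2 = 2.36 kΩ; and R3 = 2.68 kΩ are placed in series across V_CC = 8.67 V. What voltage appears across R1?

V ≈ 7.34 V

Series total: ΣR = 27.9 + 2.36 + 2.68 = 32.94 kΩ.
Voltage divider: V = V_CC · (27.90 / 32.94) = 8.67 × 0.8470 = 7.343 V.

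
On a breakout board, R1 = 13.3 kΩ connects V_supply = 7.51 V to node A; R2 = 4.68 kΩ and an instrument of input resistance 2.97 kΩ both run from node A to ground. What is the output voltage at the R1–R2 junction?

The load sits in parallel with R2, giving an effective lower resistance R2' = R2·R_L/(R2+R_L) = 1.817 kΩ.
Now apply the divider: V_out = 7.51 × 0.1202 = 0.9026 V.

V_out ≈ 0.903 V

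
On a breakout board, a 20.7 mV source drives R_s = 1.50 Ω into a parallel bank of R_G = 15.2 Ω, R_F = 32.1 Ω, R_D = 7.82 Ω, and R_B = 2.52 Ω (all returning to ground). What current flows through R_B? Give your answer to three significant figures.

I ≈ 4.25 mA

Combine the parallel branches: R_p = (1/15.2 + 1/32.1 + 1/7.82 + 1/2.52)⁻¹ = 1.609 Ω.
V_A = 20.7 × 1.609/3.109 = 10.71 mV.
I(R_B) = V_A / R_B = 10.71/2.52 = 4.251 mA.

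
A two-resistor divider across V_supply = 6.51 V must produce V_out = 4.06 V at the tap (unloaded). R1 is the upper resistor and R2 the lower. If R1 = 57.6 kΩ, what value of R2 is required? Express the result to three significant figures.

R2 ≈ 95.5 kΩ

V_out/V_supply = R2/(R1+R2) = 0.6237.
Rearranging, R2 = R1·k/(1−k) = 57.6 × 1.657 = 95.45 kΩ.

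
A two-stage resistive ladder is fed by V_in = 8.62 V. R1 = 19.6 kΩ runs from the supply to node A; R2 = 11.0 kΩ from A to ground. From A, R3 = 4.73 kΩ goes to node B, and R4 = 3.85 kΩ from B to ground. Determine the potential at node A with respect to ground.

V_A ≈ 1.70 V

Looking into the second stage from A: R3 + R4 = 8.580 kΩ appears in parallel with R2.
Effective lower resistance at A: R2 ‖ 8.580 = 4.820 kΩ.
V_A = 8.62 × 4.820/(19.6 + 4.820) = 1.701 V.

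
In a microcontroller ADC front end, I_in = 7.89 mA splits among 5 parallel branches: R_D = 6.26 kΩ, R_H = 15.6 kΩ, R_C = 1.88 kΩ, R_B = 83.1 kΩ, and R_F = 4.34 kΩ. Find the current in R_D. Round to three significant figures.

I ≈ 1.26 mA

Conductances: ΣG = 1/6.26 + 1/15.6 + 1/1.88 + 1/83.1 + 1/4.34 = 0.9982 (1/kΩ).
R_D takes the fraction G_k/ΣG = 0.1597/0.9982 = 0.1600, so I = 7.89 × 0.1600 = 1.263 mA.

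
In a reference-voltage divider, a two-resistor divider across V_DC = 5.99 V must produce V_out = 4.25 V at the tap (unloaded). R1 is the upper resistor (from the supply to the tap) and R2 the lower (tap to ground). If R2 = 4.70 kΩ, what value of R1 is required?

The divider ratio is R2/(R1+R2) = 4.25/5.99 = 0.7095.
So R1 = R2 · (V_DC/V_out − 1) = 4.70 × (5.99/4.25 − 1) = 4.70 × 0.4094 = 1.924 kΩ.

R1 ≈ 1.92 kΩ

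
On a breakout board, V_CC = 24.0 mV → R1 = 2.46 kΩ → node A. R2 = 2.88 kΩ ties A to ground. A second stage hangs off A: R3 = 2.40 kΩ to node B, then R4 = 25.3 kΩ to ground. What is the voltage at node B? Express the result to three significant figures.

The second stage (R3 + R4 = 27.70 kΩ) loads node A in parallel with R2.
Effective lower resistance at A: R2 ‖ 27.70 = 2.609 kΩ.
So V_A = 24.0 × 0.5147 = 12.35 mV.
Then the unloaded second divider: V_B = V_A × R4/(R3+R4) = 12.35 × 0.9134 = 11.28 mV.

V_B ≈ 11.3 mV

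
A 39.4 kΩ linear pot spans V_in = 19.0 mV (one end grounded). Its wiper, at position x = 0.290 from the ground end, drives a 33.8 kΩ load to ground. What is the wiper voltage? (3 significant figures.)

Split the track: R_lower = x·R_p = 11.43 kΩ, R_upper = (1−x)·R_p = 27.97 kΩ.
R_L loads the lower segment: effective lower R = 8.539 kΩ.
Loaded-divider output: V_out = 19.0 × 0.2339 = 4.443 mV.

V_out ≈ 4.44 mV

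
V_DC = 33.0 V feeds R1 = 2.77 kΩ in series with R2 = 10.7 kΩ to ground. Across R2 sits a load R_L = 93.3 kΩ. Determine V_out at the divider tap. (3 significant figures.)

The load sits in parallel with R2, giving an effective lower resistance R2' = R2·R_L/(R2+R_L) = 9.599 kΩ.
Voltage divider with the loaded lower leg: V_out = 33.0 × 9.599/(2.77 + 9.599) = 33.0 × 0.7761 = 25.61 V.
(Unloaded it would be 26.2 V; the load pulls it down.)

V_out ≈ 25.6 V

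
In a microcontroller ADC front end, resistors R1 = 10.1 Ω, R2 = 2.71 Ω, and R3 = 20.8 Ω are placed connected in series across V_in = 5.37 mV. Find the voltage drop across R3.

V ≈ 3.32 mV

Total series resistance ΣR = 10.1 + 2.71 + 20.8 = 33.61 Ω.
V = V_in · R/ΣR = 5.37 × 0.6189 = 3.323 mV.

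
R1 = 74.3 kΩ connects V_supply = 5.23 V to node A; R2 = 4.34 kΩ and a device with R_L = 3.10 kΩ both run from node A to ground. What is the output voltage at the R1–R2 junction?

V_out ≈ 0.124 V

First combine the lower leg with the load: R2 ‖ R_L = 1.808 kΩ.
Now apply the divider: V_out = 5.23 × 0.02376 = 0.1243 V.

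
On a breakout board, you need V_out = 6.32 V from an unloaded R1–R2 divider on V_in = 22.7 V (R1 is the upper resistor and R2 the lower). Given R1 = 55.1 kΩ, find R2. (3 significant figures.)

R2 ≈ 21.3 kΩ

Required fraction k = V_out/V_in = 0.2784.
Rearranging, R2 = R1·k/(1−k) = 55.1 × 0.3858 = 21.26 kΩ.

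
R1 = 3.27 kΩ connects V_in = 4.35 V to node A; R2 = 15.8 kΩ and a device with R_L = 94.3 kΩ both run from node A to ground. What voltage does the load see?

R2 ‖ R_L = (15.8 × 94.3)/(15.8 + 94.3) = 13.53 kΩ.
Now apply the divider: V_out = 4.35 × 0.8054 = 3.503 V.
(Unloaded it would be 3.60 V; the load pulls it down.)

V_out ≈ 3.50 V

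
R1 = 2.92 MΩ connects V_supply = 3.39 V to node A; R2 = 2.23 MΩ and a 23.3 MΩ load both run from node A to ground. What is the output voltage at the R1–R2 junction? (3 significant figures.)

V_out ≈ 1.39 V

R2 ‖ R_L = (2.23 × 23.3)/(2.23 + 23.3) = 2.035 MΩ.
Then V_out = V_supply · R2'/(R1 + R2') = 3.39 × 2.035/4.955 = 1.392 V.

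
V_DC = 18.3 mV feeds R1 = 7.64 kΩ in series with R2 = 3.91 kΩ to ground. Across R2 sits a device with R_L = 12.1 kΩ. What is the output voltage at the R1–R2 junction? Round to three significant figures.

V_out ≈ 5.10 mV

The load sits in parallel with R2, giving an effective lower resistance R2' = R2·R_L/(R2+R_L) = 2.955 kΩ.
Voltage divider with the loaded lower leg: V_out = 18.3 × 2.955/(7.64 + 2.955) = 18.3 × 0.2789 = 5.104 mV.
(Unloaded it would be 6.20 mV; the load pulls it down.)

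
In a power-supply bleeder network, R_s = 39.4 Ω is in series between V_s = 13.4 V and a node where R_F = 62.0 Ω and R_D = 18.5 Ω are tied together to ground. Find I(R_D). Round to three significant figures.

Equivalent of the parallel group: R_p = 14.25 Ω.
V_A = 13.4 × 14.25/53.65 = 3.559 V.
Branch current I = V_A/R_D = 3.559/18.5 = 0.1924 A.
(Equivalently: I_total = 0.2498 A, then current-divider fraction G_k/ΣG = 0.7702.)

I ≈ 0.192 A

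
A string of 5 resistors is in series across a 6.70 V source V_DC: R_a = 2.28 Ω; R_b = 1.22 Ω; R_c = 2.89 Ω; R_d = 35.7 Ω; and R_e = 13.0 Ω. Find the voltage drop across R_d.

V ≈ 4.34 V

ΣR = 2.28 + 1.22 + 2.89 + 35.7 + 13.0 = 55.09 Ω.
V = V_DC · R/ΣR = 6.70 × 0.6480 = 4.342 V.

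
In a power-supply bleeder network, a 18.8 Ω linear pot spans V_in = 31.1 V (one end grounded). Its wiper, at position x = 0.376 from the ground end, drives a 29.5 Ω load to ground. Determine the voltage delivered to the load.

V_out ≈ 10.2 V

Lower segment x·R_p = 7.069 Ω; upper segment (1−x)·R_p = 11.73 Ω.
Lower segment in parallel with the load: 7.069 ‖ 29.5 = 5.702 Ω.
Loaded-divider output: V_out = 31.1 × 0.3271 = 10.17 V.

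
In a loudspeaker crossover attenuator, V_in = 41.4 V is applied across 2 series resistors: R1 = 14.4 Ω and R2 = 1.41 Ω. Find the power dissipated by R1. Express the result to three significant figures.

P ≈ 98.7 W

Series current I = V_in/ΣR = 41.4/15.81 = 2.619 A.
P = I²R = 6.857 × 14.4 = 98.74 W.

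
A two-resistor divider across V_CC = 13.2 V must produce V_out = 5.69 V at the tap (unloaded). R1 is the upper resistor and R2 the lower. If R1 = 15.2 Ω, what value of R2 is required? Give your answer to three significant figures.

The divider ratio is R2/(R1+R2) = 5.69/13.2 = 0.4311.
Rearranging, R2 = R1·k/(1−k) = 15.2 × 0.7577 = 11.52 Ω.

R2 ≈ 11.5 Ω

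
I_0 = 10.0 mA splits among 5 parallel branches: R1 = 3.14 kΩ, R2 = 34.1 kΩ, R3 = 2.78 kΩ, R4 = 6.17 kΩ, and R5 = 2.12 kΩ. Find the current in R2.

Conductances: ΣG = 1/3.14 + 1/34.1 + 1/2.78 + 1/6.17 + 1/2.12 = 1.341 (1/kΩ).
R2 takes the fraction G_k/ΣG = 0.02933/1.341 = 0.02186, so I = 10.0 × 0.02186 = 0.2186 mA.

I ≈ 0.219 mA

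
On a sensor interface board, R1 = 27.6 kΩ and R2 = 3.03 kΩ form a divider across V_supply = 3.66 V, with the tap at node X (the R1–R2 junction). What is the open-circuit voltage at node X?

With X open, the divider is unloaded: V_th = 3.66 × 3.03/30.63 = 0.3621 V.

V_th ≈ 0.362 V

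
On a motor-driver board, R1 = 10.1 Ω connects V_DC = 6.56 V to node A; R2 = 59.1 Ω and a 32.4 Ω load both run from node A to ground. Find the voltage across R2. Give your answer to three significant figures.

V_out ≈ 4.42 V

R2 ‖ R_L = (59.1 × 32.4)/(59.1 + 32.4) = 20.93 Ω.
Now apply the divider: V_out = 6.56 × 0.6745 = 4.425 V.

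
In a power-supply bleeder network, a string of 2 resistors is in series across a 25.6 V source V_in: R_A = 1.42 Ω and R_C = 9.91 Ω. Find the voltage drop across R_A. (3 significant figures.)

ΣR = 1.42 + 9.91 = 11.33 Ω.
By the voltage-divider rule, V = 25.6 × 1.420/11.33 = 3.208 V.

V ≈ 3.21 V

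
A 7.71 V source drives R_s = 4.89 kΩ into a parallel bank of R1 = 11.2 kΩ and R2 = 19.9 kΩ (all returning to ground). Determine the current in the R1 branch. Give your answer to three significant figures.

Combine the parallel branches: R_p = (1/11.2 + 1/19.9)⁻¹ = 7.167 kΩ.
V_A by voltage divider: V_A = 7.71 × 7.167/(4.89 + 7.167) = 4.583 V.
I(R1) = V_A / R1 = 4.583/11.2 = 0.4092 mA.

I ≈ 0.409 mA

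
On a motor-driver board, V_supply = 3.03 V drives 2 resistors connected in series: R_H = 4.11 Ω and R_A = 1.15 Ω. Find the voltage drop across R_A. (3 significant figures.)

V ≈ 0.662 V

ΣR = 4.11 + 1.15 = 5.260 Ω.
Voltage divider: V = V_supply · (1.150 / 5.260) = 3.03 × 0.2186 = 0.6625 V.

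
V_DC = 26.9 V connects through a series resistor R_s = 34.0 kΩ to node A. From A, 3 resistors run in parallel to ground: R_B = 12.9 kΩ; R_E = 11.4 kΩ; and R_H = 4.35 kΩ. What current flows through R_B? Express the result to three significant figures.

I ≈ 0.144 mA

Equivalent of the parallel group: R_p = 2.531 kΩ.
V_A by voltage divider: V_A = 26.9 × 2.531/(34.0 + 2.531) = 1.864 V.
Branch current I = V_A/R_B = 1.864/12.9 = 0.1445 mA.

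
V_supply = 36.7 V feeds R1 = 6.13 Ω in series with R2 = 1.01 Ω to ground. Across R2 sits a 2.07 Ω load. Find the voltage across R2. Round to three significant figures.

R2 ‖ R_L = (1.01 × 2.07)/(1.01 + 2.07) = 0.6788 Ω.
Now apply the divider: V_out = 36.7 × 0.09969 = 3.659 V.

V_out ≈ 3.66 V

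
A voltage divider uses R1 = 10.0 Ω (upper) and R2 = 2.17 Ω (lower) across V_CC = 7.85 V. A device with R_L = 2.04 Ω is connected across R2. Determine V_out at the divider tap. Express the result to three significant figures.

First combine the lower leg with the load: R2 ‖ R_L = 1.051 Ω.
Now apply the divider: V_out = 7.85 × 0.09515 = 0.7469 V.
(Unloaded it would be 1.40 V; the load pulls it down.)

V_out ≈ 0.747 V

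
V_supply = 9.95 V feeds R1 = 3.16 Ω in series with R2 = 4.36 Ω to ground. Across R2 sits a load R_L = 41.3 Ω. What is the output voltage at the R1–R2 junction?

The load sits in parallel with R2, giving an effective lower resistance R2' = R2·R_L/(R2+R_L) = 3.944 Ω.
Then V_out = V_supply · R2'/(R1 + R2') = 9.95 × 3.944/7.104 = 5.524 V.
(Unloaded it would be 5.77 V; the load pulls it down.)

V_out ≈ 5.52 V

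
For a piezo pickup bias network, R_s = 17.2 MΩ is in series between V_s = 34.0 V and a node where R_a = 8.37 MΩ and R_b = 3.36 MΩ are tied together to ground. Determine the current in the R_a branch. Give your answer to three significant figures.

I ≈ 0.497 µA

Parallel bank: R_p = 1/(1/8.37 + 1/3.36) = 2.398 MΩ.
V_A by voltage divider: V_A = 34.0 × 2.398/(17.2 + 2.398) = 4.160 V.
Branch current I = V_A/R_a = 4.160/8.37 = 0.4970 µA.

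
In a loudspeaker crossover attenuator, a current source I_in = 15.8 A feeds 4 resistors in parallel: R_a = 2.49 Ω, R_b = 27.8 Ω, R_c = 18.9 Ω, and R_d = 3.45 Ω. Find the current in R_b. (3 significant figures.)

I ≈ 0.728 A

Conductances: ΣG = 1/2.49 + 1/27.8 + 1/18.9 + 1/3.45 = 0.7803 (1/Ω).
By the current-divider rule, I = I_in · G_k/ΣG = 15.8 × 0.04610 = 0.7283 A.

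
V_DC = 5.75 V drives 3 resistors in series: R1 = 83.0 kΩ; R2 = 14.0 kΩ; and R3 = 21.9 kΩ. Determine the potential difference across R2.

V ≈ 0.677 V

ΣR = 83.0 + 14.0 + 21.9 = 118.9 kΩ.
V = V_DC · R/ΣR = 5.75 × 0.1177 = 0.6770 V.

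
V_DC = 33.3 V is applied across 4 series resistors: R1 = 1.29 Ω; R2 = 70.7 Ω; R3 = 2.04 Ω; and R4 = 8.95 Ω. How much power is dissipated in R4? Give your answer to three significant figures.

P ≈ 1.44 W

ΣR = 82.98 Ω → I = 33.3/82.98 = 0.4013 A.
V(R4) = I·R = 3.592 V; P = V·I = 3.592 × 0.4013 = 1.441 W.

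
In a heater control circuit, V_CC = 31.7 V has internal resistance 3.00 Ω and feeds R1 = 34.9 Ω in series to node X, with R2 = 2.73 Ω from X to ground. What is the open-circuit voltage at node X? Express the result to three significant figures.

V_th ≈ 2.13 V

R1' = 3.00 + 34.9 = 37.90 Ω (source resistance + R1).
With X open, the divider is unloaded: V_th = 31.7 × 2.73/40.63 = 2.130 V.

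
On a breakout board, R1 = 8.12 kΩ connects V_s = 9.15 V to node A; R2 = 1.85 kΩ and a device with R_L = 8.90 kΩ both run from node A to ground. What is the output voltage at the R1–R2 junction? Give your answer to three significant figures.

V_out ≈ 1.45 V

R2 ‖ R_L = (1.85 × 8.90)/(1.85 + 8.90) = 1.532 kΩ.
Now apply the divider: V_out = 9.15 × 0.1587 = 1.452 V.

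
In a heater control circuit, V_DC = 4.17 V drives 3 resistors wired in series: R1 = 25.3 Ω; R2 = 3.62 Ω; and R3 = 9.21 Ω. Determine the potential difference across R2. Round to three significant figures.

V ≈ 0.396 V

Total series resistance ΣR = 25.3 + 3.62 + 9.21 = 38.13 Ω.
By the voltage-divider rule, V = 4.17 × 3.620/38.13 = 0.3959 V.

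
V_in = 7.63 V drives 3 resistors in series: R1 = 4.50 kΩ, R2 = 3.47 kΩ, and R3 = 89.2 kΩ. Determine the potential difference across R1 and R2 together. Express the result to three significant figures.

V ≈ 0.626 V

ΣR = 4.50 + 3.47 + 89.2 = 97.17 kΩ.
R_{R1..R2} = 4.50 + 3.47 = 7.970 kΩ.
V = V_in · R/ΣR = 7.63 × 0.08202 = 0.6258 V.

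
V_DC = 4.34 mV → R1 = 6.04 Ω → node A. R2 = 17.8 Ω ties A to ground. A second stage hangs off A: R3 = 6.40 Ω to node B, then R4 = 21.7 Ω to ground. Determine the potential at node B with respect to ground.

V_B ≈ 2.16 mV

Node A sees R2 in parallel with the series input of stage 2, R3 + R4 = 28.10 Ω.
Effective lower resistance at A: R2 ‖ 28.10 = 10.90 Ω.
So V_A = 4.34 × 0.6434 = 2.792 mV.
Then the unloaded second divider: V_B = V_A × R4/(R3+R4) = 2.792 × 0.7722 = 2.156 mV.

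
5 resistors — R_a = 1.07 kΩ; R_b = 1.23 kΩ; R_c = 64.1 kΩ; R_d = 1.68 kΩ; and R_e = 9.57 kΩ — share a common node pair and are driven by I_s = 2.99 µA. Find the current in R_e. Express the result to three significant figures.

Total conductance ΣG = 1/1.07 + 1/1.23 + 1/64.1 + 1/1.68 + 1/9.57 = 2.463 (units of 1/kΩ).
Current divider: I(R_e) = I_s · G_k/ΣG = 2.99 × (0.1045/2.463) = 2.99 × 0.04243 = 0.1269 µA.

I ≈ 0.127 µA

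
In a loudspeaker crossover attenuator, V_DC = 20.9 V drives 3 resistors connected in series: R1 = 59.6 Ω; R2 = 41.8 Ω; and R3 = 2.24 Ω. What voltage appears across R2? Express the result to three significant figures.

Total series resistance ΣR = 59.6 + 41.8 + 2.24 = 103.6 Ω.
By the voltage-divider rule, V = 20.9 × 41.80/103.6 = 8.429 V.

V ≈ 8.43 V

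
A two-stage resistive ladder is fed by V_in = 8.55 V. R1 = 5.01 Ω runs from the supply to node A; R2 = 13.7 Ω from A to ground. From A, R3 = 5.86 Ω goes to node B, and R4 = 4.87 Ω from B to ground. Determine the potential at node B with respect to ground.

Looking into the second stage from A: R3 + R4 = 10.73 Ω appears in parallel with R2.
R2 ‖ (R3+R4) = 6.017 Ω.
So V_A = 8.55 × 0.5457 = 4.665 V.
Then the unloaded second divider: V_B = V_A × R4/(R3+R4) = 4.665 × 0.4539 = 2.118 V.

V_B ≈ 2.12 V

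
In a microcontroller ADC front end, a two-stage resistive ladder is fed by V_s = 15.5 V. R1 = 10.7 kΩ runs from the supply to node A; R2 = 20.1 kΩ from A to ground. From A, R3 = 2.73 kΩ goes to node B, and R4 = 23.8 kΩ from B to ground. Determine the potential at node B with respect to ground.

V_B ≈ 7.18 V

The second stage (R3 + R4 = 26.53 kΩ) loads node A in parallel with R2.
Effective lower resistance at A: R2 ‖ 26.53 = 11.44 kΩ.
So V_A = 15.5 × 0.5166 = 8.008 V.
Stage 2 is unloaded, so V_B = V_A · R4/(R3+R4) = 8.008 × 23.8/26.53 = 7.184 V.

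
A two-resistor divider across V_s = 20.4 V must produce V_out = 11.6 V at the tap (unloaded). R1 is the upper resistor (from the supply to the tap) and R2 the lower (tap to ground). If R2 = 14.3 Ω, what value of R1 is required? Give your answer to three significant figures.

V_out/V_s = R2/(R1+R2) = 0.5686.
Rearranging, R1 = R2·(1−k)/k = 14.3 × 0.7586 = 10.85 Ω.

R1 ≈ 10.8 Ω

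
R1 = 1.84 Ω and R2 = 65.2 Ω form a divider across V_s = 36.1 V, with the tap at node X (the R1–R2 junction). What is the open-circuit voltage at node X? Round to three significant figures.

V_th ≈ 35.1 V

Open-circuit (no load on X): V_th = V_s · R2/(R1 + R2) = 36.1 × 65.2/(1.840 + 65.2) = 35.11 V.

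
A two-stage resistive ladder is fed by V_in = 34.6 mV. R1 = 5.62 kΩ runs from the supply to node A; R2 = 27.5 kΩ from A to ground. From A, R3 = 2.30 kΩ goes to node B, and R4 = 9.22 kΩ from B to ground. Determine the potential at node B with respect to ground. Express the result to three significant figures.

Looking into the second stage from A: R3 + R4 = 11.52 kΩ appears in parallel with R2.
R2 ‖ (R3+R4) = 8.119 kΩ.
First divider: V_A = V_in · 8.119/(5.62 + 8.119) = 20.45 mV.
Stage 2 is unloaded, so V_B = V_A · R4/(R3+R4) = 20.45 × 9.22/11.52 = 16.36 mV.

V_B ≈ 16.4 mV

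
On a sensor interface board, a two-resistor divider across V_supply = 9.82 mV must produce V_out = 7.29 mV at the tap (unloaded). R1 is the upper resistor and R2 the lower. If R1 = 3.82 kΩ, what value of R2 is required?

The divider ratio is R2/(R1+R2) = 7.29/9.82 = 0.7424.
So R2 = R1 · V_out/(V_supply − V_out) = 3.82 × 7.29/(9.82 − 7.29) = 3.82 × 2.881 = 11.01 kΩ.

R2 ≈ 11.0 kΩ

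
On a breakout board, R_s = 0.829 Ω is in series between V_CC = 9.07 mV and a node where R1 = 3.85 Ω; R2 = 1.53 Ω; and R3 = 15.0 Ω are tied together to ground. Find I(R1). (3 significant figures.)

Combine the parallel branches: R_p = (1/3.85 + 1/1.53 + 1/15.0)⁻¹ = 1.020 Ω.
V_A by voltage divider: V_A = 9.07 × 1.020/(0.829 + 1.020) = 5.004 mV.
Branch current I = V_A/R1 = 5.004/3.85 = 1.300 mA.

I ≈ 1.30 mA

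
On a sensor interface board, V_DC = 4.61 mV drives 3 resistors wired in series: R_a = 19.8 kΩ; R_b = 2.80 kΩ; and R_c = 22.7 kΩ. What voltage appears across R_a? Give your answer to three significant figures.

ΣR = 19.8 + 2.80 + 22.7 = 45.30 kΩ.
Voltage divider: V = V_DC · (19.80 / 45.30) = 4.61 × 0.4371 = 2.015 mV.

V ≈ 2.01 mV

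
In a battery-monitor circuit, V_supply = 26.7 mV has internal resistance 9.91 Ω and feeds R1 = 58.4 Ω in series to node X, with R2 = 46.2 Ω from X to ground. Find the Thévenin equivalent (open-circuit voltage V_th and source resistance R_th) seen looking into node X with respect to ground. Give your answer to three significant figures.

R1' = 9.91 + 58.4 = 68.31 Ω (source resistance + R1).
With X open, the divider is unloaded: V_th = 26.7 × 46.2/114.5 = 10.77 mV.
With V_supply suppressed (replaced by a short), R_th = R1' ‖ R2 = (68.31 × 46.2)/(68.31 + 46.2) = 27.56 Ω.

V_th ≈ 10.8 mV, R_th ≈ 27.6 Ω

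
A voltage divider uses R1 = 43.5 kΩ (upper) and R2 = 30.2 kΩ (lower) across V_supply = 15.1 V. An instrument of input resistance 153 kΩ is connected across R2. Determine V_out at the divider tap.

The load sits in parallel with R2, giving an effective lower resistance R2' = R2·R_L/(R2+R_L) = 25.22 kΩ.
Voltage divider with the loaded lower leg: V_out = 15.1 × 25.22/(43.5 + 25.22) = 15.1 × 0.3670 = 5.542 V.
(Unloaded it would be 6.19 V; the load pulls it down.)

V_out ≈ 5.54 V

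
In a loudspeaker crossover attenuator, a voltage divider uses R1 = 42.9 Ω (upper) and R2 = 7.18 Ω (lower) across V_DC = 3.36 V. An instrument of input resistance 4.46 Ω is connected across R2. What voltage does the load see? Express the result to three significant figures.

V_out ≈ 0.202 V

R2 ‖ R_L = (7.18 × 4.46)/(7.18 + 4.46) = 2.751 Ω.
Now apply the divider: V_out = 3.36 × 0.06026 = 0.2025 V.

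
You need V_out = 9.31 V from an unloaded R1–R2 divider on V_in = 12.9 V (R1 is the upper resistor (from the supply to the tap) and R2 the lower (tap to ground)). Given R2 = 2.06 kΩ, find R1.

R1 ≈ 0.794 kΩ

V_out/V_in = R2/(R1+R2) = 0.7217.
So R1 = R2 · (V_in/V_out − 1) = 2.06 × (12.9/9.31 − 1) = 2.06 × 0.3856 = 0.7944 kΩ.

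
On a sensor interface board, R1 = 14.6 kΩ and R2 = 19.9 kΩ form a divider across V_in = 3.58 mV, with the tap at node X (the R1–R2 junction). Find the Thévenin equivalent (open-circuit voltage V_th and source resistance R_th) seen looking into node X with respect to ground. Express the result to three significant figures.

V_th ≈ 2.06 mV, R_th ≈ 8.42 kΩ

With X open, the divider is unloaded: V_th = 3.58 × 19.9/34.50 = 2.065 mV.
Looking into X with the source shorted: R_th = R1·R2/(R1+R2) = 14.60 × 19.9/34.50 = 8.421 kΩ.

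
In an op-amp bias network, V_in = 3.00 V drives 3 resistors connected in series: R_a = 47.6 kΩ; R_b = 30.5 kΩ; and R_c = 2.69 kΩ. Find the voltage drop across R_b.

V ≈ 1.13 V

ΣR = 47.6 + 30.5 + 2.69 = 80.79 kΩ.
V = V_in · R/ΣR = 3.00 × 0.3775 = 1.133 V.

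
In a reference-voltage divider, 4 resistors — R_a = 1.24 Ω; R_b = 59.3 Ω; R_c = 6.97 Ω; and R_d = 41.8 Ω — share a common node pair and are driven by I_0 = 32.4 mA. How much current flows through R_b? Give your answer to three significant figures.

ΣG = 1/1.24 + 1/59.3 + 1/6.97 + 1/41.8 = 0.9907.
By the current-divider rule, I = I_0 · G_k/ΣG = 32.4 × 0.01702 = 0.5515 mA.

I ≈ 0.551 mA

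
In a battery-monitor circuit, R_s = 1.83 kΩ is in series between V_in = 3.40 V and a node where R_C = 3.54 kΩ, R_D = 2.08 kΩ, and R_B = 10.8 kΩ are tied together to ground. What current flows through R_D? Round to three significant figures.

I ≈ 0.637 mA

Parallel bank: R_p = 1/(1/3.54 + 1/2.08 + 1/10.8) = 1.168 kΩ.
V_A = 3.40 × 1.168/2.998 = 1.325 V.
I(R_D) = V_A / R_D = 1.325/2.08 = 0.6370 mA.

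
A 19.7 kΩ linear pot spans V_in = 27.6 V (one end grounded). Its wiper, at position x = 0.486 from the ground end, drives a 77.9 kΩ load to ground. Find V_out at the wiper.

V_out ≈ 12.6 V

The pot divides into 10.13 kΩ above the wiper and 9.574 kΩ below.
R_L loads the lower segment: effective lower R = 8.526 kΩ.
V_out = 27.6 × 8.526/(10.13 + 8.526) = 12.62 V.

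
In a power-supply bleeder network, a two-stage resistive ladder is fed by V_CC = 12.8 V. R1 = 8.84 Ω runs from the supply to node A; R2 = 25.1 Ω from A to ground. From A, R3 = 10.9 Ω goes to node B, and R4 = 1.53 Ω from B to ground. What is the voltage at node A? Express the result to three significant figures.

V_A ≈ 6.20 V

The second stage (R3 + R4 = 12.43 Ω) loads node A in parallel with R2.
R2 ‖ (R3+R4) = 8.313 Ω.
First divider: V_A = V_CC · 8.313/(8.84 + 8.313) = 6.203 V.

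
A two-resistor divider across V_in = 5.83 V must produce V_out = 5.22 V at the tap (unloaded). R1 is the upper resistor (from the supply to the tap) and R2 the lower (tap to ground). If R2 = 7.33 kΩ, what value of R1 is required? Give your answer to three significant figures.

Required fraction k = V_out/V_in = 0.8954.
R1 = R2·(1/k − 1) = 7.33 × 0.1169 = 0.8566 kΩ.

R1 ≈ 0.857 kΩ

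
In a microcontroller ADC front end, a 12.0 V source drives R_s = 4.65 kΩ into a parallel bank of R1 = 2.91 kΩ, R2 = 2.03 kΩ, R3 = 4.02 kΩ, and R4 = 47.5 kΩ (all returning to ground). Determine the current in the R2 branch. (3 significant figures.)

Combine the parallel branches: R_p = (1/2.91 + 1/2.03 + 1/4.02 + 1/47.5)⁻¹ = 0.9041 kΩ.
V_A by voltage divider: V_A = 12.0 × 0.9041/(4.65 + 0.9041) = 1.953 V.
I(R2) = V_A / R2 = 1.953/2.03 = 0.9623 mA.

I ≈ 0.962 mA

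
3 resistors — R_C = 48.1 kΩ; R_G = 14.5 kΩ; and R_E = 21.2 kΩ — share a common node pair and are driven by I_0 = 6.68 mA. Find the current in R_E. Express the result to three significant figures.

I ≈ 2.30 mA

ΣG = 1/48.1 + 1/14.5 + 1/21.2 = 0.1369.
Current divider: I(R_E) = I_0 · G_k/ΣG = 6.68 × (0.04717/0.1369) = 6.68 × 0.3445 = 2.301 mA.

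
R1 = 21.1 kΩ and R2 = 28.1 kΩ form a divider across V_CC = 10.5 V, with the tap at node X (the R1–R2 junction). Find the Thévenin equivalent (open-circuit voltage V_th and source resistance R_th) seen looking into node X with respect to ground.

V_th ≈ 6.00 V, R_th ≈ 12.1 kΩ

Open-circuit (no load on X): V_th = V_CC · R2/(R1 + R2) = 10.5 × 28.1/(21.10 + 28.1) = 5.997 V.
Zeroing V_CC shorts the top of R1 to ground, so R_th = R1 ‖ R2 = 12.05 kΩ.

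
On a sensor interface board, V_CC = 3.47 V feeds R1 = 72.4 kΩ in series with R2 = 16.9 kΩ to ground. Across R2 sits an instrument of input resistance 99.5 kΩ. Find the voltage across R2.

First combine the lower leg with the load: R2 ‖ R_L = 14.45 kΩ.
Voltage divider with the loaded lower leg: V_out = 3.47 × 14.45/(72.4 + 14.45) = 3.47 × 0.1663 = 0.5772 V.

V_out ≈ 0.577 V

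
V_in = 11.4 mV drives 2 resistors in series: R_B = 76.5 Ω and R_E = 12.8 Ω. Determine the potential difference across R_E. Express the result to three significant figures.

V ≈ 1.63 mV

Total series resistance ΣR = 76.5 + 12.8 = 89.30 Ω.
V = V_in · R/ΣR = 11.4 × 0.1433 = 1.634 mV.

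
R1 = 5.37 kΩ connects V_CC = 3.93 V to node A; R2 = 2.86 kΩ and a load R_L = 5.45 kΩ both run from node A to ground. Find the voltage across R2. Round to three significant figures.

V_out ≈ 1.02 V

The load sits in parallel with R2, giving an effective lower resistance R2' = R2·R_L/(R2+R_L) = 1.876 kΩ.
Voltage divider with the loaded lower leg: V_out = 3.93 × 1.876/(5.37 + 1.876) = 3.93 × 0.2589 = 1.017 V.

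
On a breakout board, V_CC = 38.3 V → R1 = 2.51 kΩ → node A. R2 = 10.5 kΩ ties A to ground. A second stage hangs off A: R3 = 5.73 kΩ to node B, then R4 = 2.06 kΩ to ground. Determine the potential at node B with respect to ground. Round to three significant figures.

Node A sees R2 in parallel with the series input of stage 2, R3 + R4 = 7.790 kΩ.
R2 ‖ (R3+R4) = 4.472 kΩ.
First divider: V_A = V_CC · 4.472/(2.51 + 4.472) = 24.53 V.
V_B = V_A × 0.2644 = 6.487 V.

V_B ≈ 6.49 V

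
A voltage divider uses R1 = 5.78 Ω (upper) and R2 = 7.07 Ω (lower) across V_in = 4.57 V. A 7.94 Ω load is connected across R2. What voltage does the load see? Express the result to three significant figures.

V_out ≈ 1.80 V

The load sits in parallel with R2, giving an effective lower resistance R2' = R2·R_L/(R2+R_L) = 3.740 Ω.
Voltage divider with the loaded lower leg: V_out = 4.57 × 3.740/(5.78 + 3.740) = 4.57 × 0.3929 = 1.795 V.
(Unloaded it would be 2.51 V; the load pulls it down.)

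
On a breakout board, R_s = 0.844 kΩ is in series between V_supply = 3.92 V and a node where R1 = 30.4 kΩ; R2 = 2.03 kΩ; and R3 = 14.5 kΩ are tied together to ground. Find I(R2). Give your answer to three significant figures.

I ≈ 1.29 mA

Parallel bank: R_p = 1/(1/30.4 + 1/2.03 + 1/14.5) = 1.682 kΩ.
Node voltage V_A = V_supply · R_p/(R_s + R_p) = 3.92 × 0.6659 = 2.610 V.
Branch current I = V_A/R2 = 2.610/2.03 = 1.286 mA.
(Check via current divider: I_total = 1.552 mA; share G_k/ΣG = 0.8287 → same result.)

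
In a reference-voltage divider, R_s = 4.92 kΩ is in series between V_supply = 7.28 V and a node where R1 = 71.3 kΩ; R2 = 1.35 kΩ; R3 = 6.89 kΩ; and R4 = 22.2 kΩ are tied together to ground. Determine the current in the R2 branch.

I ≈ 0.955 mA

Parallel bank: R_p = 1/(1/71.3 + 1/1.35 + 1/6.89 + 1/22.2) = 1.058 kΩ.
Node voltage V_A = V_supply · R_p/(R_s + R_p) = 7.28 × 0.1770 = 1.289 V.
I(R2) = V_A / R2 = 1.289/1.35 = 0.9546 mA.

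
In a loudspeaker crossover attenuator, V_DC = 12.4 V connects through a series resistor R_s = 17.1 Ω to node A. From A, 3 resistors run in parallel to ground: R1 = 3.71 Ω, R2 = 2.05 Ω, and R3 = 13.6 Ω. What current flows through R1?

Combine the parallel branches: R_p = (1/3.71 + 1/2.05 + 1/13.6)⁻¹ = 1.204 Ω.
V_A = 12.4 × 1.204/18.30 = 0.8154 V.
I(R1) = V_A / R1 = 0.8154/3.71 = 0.2198 A.
(Equivalently: I_total = 0.6775 A, then current-divider fraction G_k/ΣG = 0.3244.)

I ≈ 0.220 A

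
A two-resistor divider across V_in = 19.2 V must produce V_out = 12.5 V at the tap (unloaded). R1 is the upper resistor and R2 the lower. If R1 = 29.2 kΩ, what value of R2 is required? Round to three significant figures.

Required fraction k = V_out/V_in = 0.6510.
So R2 = R1 · V_out/(V_in − V_out) = 29.2 × 12.5/(19.2 − 12.5) = 29.2 × 1.866 = 54.48 kΩ.

R2 ≈ 54.5 kΩ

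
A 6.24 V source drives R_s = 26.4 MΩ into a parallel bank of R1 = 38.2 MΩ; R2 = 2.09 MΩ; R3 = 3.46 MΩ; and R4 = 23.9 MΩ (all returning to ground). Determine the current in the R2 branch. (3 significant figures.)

I ≈ 0.129 µA

Parallel bank: R_p = 1/(1/38.2 + 1/2.09 + 1/3.46 + 1/23.9) = 1.197 MΩ.
V_A by voltage divider: V_A = 6.24 × 1.197/(26.4 + 1.197) = 0.2706 V.
Branch current I = V_A/R2 = 0.2706/2.09 = 0.1295 µA.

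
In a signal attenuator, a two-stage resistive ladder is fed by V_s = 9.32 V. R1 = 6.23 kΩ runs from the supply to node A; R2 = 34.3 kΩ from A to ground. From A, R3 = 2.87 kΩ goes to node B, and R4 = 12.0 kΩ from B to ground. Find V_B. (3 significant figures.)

V_B ≈ 4.70 V

Node A sees R2 in parallel with the series input of stage 2, R3 + R4 = 14.87 kΩ.
R2 ‖ (R3+R4) = 10.37 kΩ.
V_A = 9.32 × 10.37/(6.23 + 10.37) = 5.823 V.
Then the unloaded second divider: V_B = V_A × R4/(R3+R4) = 5.823 × 0.8070 = 4.699 V.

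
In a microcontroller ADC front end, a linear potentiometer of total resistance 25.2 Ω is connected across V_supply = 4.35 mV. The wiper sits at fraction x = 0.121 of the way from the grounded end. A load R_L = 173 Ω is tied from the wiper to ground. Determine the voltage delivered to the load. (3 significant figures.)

V_out ≈ 0.518 mV

The pot divides into 22.15 Ω above the wiper and 3.049 Ω below.
Lower segment in parallel with the load: 3.049 ‖ 173 = 2.996 Ω.
V_out = 4.35 × 2.996/(22.15 + 2.996) = 0.5183 mV.
(Unloaded: V_out = x·V_supply = 0.526 mV.)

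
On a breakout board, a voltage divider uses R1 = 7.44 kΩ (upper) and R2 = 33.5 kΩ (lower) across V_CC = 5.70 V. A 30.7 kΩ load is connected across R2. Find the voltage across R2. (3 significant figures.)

R2 ‖ R_L = (33.5 × 30.7)/(33.5 + 30.7) = 16.02 kΩ.
Voltage divider with the loaded lower leg: V_out = 5.70 × 16.02/(7.44 + 16.02) = 5.70 × 0.6829 = 3.892 V.
(Unloaded it would be 4.66 V; the load pulls it down.)

V_out ≈ 3.89 V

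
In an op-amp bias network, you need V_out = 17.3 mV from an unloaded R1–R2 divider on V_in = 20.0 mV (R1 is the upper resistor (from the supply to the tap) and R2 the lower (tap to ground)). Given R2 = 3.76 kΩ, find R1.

R1 ≈ 0.587 kΩ

The divider ratio is R2/(R1+R2) = 17.3/20.0 = 0.8650.
So R1 = R2 · (V_in/V_out − 1) = 3.76 × (20.0/17.3 − 1) = 3.76 × 0.1561 = 0.5868 kΩ.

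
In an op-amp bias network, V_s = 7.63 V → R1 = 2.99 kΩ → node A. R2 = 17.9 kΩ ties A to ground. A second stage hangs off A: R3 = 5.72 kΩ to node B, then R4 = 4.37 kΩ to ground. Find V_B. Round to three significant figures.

Node A sees R2 in parallel with the series input of stage 2, R3 + R4 = 10.09 kΩ.
R2 ‖ (R3+R4) = 6.453 kΩ.
First divider: V_A = V_s · 6.453/(2.99 + 6.453) = 5.214 V.
Then the unloaded second divider: V_B = V_A × R4/(R3+R4) = 5.214 × 0.4331 = 2.258 V.

V_B ≈ 2.26 V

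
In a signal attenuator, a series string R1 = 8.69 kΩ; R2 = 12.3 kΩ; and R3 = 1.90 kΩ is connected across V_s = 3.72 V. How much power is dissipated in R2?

P ≈ 0.325 mW

ΣR = 22.89 kΩ → I = 3.72/22.89 = 0.1625 mA.
V(R2) = I·R = 1.999 V; P = V·I = 1.999 × 0.1625 = 0.3249 mW.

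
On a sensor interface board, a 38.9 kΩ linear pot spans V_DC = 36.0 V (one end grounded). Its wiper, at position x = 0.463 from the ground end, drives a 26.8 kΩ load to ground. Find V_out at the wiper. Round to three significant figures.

V_out ≈ 12.2 V

Lower segment x·R_p = 18.01 kΩ; upper segment (1−x)·R_p = 20.89 kΩ.
R_L loads the lower segment: effective lower R = 10.77 kΩ.
Then V_out = V_DC · 10.77/(20.89 + 10.77) = 12.25 V.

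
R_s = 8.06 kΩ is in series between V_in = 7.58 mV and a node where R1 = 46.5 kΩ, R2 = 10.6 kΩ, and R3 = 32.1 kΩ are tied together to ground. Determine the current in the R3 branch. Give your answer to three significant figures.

I ≈ 0.108 µA

Combine the parallel branches: R_p = (1/46.5 + 1/10.6 + 1/32.1)⁻¹ = 6.803 kΩ.
V_A by voltage divider: V_A = 7.58 × 6.803/(8.06 + 6.803) = 3.469 mV.
I(R3) = V_A / R3 = 3.469/32.1 = 0.1081 µA.
(Equivalently: I_total = 0.5100 µA, then current-divider fraction G_k/ΣG = 0.2119.)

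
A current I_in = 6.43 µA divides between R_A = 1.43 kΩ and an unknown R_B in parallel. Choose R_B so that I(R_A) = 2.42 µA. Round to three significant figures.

Two-branch current divider: I_A = I_in · R_B/(R_A + R_B).
2.42/6.43 = R_B/(R_A + R_B) → R_B = R_A · (0.3764)/(1 − 0.3764) = 1.43 × 0.6035 = 0.8630 kΩ.

R_B ≈ 0.863 kΩ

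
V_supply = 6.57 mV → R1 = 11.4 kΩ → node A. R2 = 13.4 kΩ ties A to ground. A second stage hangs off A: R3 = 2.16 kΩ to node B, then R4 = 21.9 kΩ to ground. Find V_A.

Node A sees R2 in parallel with the series input of stage 2, R3 + R4 = 24.06 kΩ.
Effective lower resistance at A: R2 ‖ 24.06 = 8.607 kΩ.
First divider: V_A = V_supply · 8.607/(11.4 + 8.607) = 2.826 mV.

V_A ≈ 2.83 mV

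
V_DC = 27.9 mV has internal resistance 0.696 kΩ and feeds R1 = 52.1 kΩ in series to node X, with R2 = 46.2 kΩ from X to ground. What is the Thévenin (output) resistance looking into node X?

R1' = 0.696 + 52.1 = 52.80 kΩ (source resistance + R1).
With V_DC suppressed (replaced by a short), R_th = R1' ‖ R2 = (52.80 × 46.2)/(52.80 + 46.2) = 24.64 kΩ.

R_th ≈ 24.6 kΩ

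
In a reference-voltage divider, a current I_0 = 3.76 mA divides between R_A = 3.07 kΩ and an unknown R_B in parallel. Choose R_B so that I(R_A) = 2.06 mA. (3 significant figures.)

R_B ≈ 3.72 kΩ

In a two-way split, I_A/I_0 = R_B/(R_A + R_B).
2.06/3.76 = R_B/(R_A + R_B) → R_B = R_A · (0.5479)/(1 − 0.5479) = 3.07 × 1.212 = 3.720 kΩ.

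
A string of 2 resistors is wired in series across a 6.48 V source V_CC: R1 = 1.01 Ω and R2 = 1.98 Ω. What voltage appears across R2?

V ≈ 4.29 V

Total series resistance ΣR = 1.01 + 1.98 = 2.990 Ω.
V = V_CC · R/ΣR = 6.48 × 0.6622 = 4.291 V.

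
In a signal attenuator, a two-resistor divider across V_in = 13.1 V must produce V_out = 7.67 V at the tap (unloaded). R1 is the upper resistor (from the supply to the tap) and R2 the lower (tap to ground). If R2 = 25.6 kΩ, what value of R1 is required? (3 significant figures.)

V_out/V_in = R2/(R1+R2) = 0.5855.
R1 = R2·(1/k − 1) = 25.6 × 0.7080 = 18.12 kΩ.

R1 ≈ 18.1 kΩ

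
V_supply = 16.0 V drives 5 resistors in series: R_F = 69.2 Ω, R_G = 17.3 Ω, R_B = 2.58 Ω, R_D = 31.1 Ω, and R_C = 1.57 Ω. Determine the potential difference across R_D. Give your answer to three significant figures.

Total series resistance ΣR = 69.2 + 17.3 + 2.58 + 31.1 + 1.57 = 121.8 Ω.
By the voltage-divider rule, V = 16.0 × 31.10/121.8 = 4.087 V.

V ≈ 4.09 V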